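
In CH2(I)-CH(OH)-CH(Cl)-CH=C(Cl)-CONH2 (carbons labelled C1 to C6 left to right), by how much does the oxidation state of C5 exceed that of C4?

C5: 3C, 1Cl → 0 + 1 = +1
C4: 3C, 1H → 0 − 1 = -1
Difference: +1 − (-1) = +2.

+2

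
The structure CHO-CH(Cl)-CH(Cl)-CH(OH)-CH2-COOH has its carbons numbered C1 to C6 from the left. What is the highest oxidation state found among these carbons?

Bonds to more-electronegative neighbours contribute +1 each, bonds to H or metals contribute −1 each, and C–C bonds contribute 0. Tallying each carbon:
C1: 1C, 1H, 2O → 0 − 1 + 2 = +1
C2: 2C, 1H, 1Cl → 0 − 1 + 1 = 0
C3: 2C, 1H, 1Cl → 0 − 1 + 1 = 0
C4: 2C, 1H, 1O → 0 − 1 + 1 = 0
C5: 2C, 2H → 0 − 2 = -2
C6: 1C, 3O → 0 + 3 = +3
The highest value is +3.

+3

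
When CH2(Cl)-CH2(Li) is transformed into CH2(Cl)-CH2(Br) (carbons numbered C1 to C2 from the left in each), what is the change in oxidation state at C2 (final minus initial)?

+2

Before: C2 has 1 bond to C, 2 bonds to H, 1 bond to Li → oxidation state -3.
After: C2 has 1 bond to C, 2 bonds to H, 1 bond to Br → oxidation state -1.
Δ = -1 − (-3) = +2, so this is an oxidation at C2.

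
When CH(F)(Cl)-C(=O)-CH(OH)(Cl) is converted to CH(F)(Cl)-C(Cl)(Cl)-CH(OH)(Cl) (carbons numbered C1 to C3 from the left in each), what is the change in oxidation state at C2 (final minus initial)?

0

Before: C2 has 2 bonds to C, 2 bonds to O → oxidation state +2.
After: C2 has 2 bonds to C, 2 bonds to Cl → oxidation state +2.
Δ = +2 − (+2) = 0, so no net redox change at C2.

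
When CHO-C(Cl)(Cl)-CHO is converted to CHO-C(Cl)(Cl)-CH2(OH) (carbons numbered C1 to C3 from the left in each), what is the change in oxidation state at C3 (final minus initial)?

Before: C3 has 1 bond to C, 1 bond to H, 2 bonds to O → oxidation state +1.
After: C3 has 1 bond to C, 2 bonds to H, 1 bond to O → oxidation state -1.
Δ = -1 − (+1) = -2, so this is a reduction at C3.

-2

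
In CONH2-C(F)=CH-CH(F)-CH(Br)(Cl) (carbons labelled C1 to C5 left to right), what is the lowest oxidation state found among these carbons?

Tallying each carbon's bonds:
C1: 1C, 2O, 1N → 0 + 2 + 1 = +3
C2: 3C, 1F → 0 + 1 = +1
C3: 3C, 1H → 0 − 1 = -1
C4: 2C, 1H, 1F → 0 − 1 + 1 = 0
C5: 1C, 1H, 1Cl, 1Br → 0 − 1 + 1 + 1 = +1
The lowest value is -1.

-1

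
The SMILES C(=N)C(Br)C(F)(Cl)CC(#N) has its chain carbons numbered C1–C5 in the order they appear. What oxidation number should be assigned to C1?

+1

Count +1 for every bond to an atom more electronegative than carbon and −1 for every bond to one less electronegative; C–C bonds are 0.
C1 has one bond to C (0), one bond to H (-1), a double bond to N (2×+1 = +2).
Oxidation state = 0 − 1 + 2 = +1.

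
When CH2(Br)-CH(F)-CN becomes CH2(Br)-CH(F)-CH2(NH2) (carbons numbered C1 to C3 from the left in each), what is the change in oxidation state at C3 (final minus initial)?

-4

Before: C3 has 1 bond to C, 3 bonds to N → oxidation state +3.
After: C3 has 1 bond to C, 2 bonds to H, 1 bond to N → oxidation state -1.
Δ = -1 − (+3) = -4, so this is a reduction at C3.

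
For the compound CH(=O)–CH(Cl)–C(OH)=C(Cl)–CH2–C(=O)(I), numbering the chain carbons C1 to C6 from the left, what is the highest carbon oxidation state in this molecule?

Assign +1 per bond to O/N/halogen, −1 per bond to H or an electropositive element, and 0 per bond to carbon. Tallying each carbon:
C1: 1C, 1H, 2O → 0 − 1 + 2 = +1
C2: 2C, 1H, 1Cl → 0 − 1 + 1 = 0
C3: 3C, 1O → 0 + 1 = +1
C4: 3C, 1Cl → 0 + 1 = +1
C5: 2C, 2H → 0 − 2 = -2
C6: 1C, 2O, 1I → 0 + 2 + 1 = +3
The highest value is +3.

+3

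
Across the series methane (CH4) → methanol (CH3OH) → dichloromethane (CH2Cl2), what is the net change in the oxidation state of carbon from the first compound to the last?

Carbon oxidation states along the series — methane: -4, methanol: -2, dichloromethane: 0.
Net change = 0 − (-4) = +4.

+4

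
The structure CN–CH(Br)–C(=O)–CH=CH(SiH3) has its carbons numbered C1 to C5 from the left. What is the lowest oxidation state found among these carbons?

-2

Assign +1 per bond to O/N/halogen, −1 per bond to H or an electropositive element, and 0 per bond to carbon. Tallying each carbon:
C1: 1C, 3N → 0 + 3 = +3
C2: 2C, 1H, 1Br → 0 − 1 + 1 = 0
C3: 2C, 2O → 0 + 2 = +2
C4: 3C, 1H → 0 − 1 = -1
C5: 2C, 1H, 1Si → 0 − 1 − 1 = -2
The lowest value is -2.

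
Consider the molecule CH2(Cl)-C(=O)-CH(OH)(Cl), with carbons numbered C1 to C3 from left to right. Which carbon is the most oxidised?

C2

Each bond to a more electronegative atom (O, N, halogen) counts +1, each bond to a less electronegative atom (H, metal, B, Si) counts −1, and each C–C bond counts 0. Tallying each carbon:
C1: 1C, 2H, 1Cl → 0 − 2 + 1 = -1
C2: 2C, 2O → 0 + 2 = +2
C3: 1C, 1H, 1O, 1Cl → 0 − 1 + 1 + 1 = +1
The most oxidised carbon is C2 at +2.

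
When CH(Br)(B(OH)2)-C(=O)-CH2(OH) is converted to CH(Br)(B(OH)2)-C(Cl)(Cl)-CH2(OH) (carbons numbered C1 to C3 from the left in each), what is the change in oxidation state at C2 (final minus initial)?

0

Before: C2 has 2 bonds to C, 2 bonds to O → oxidation state +2.
After: C2 has 2 bonds to C, 2 bonds to Cl → oxidation state +2.
Δ = +2 − (+2) = 0, so no net redox change at C2.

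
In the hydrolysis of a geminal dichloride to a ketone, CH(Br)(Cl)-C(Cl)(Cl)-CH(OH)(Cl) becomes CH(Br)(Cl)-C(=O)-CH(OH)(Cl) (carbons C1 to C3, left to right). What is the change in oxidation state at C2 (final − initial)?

Before: C2 has 2 bonds to C, 2 bonds to Cl → oxidation state +2.
After: C2 has 2 bonds to C, 2 bonds to O → oxidation state +2.
Δ = +2 − (+2) = 0, so no net redox change at C2.

0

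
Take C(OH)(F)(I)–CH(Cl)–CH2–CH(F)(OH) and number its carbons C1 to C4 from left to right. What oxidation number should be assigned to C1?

C1 has one bond to C (0), one bond to O (+1), one bond to F (+1), one bond to I (+1).
Oxidation state = 0 + 1 + 1 + 1 = +3.

+3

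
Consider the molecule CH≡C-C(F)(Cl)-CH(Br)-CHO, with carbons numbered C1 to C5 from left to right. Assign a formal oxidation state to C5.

+1

Bonds to more-electronegative neighbours contribute +1 each, bonds to H or metals contribute −1 each, and C–C bonds contribute 0.
C5 has one bond to C (0), one bond to H (-1), a double bond to O (2×+1 = +2).
Oxidation state = 0 − 1 + 2 = +1.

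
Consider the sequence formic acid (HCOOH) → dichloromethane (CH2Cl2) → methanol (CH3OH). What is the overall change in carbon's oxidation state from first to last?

Carbon oxidation states along the series — formic acid: +2, dichloromethane: 0, methanol: -2.
Net change = -2 − (+2) = -4.

-4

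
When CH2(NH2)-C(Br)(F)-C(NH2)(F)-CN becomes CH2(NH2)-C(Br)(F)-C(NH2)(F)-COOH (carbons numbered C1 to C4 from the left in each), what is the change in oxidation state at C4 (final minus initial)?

Before: C4 has 1 bond to C, 3 bonds to N → oxidation state +3.
After: C4 has 1 bond to C, 3 bonds to O → oxidation state +3.
Δ = +3 − (+3) = 0, so no net redox change at C4.

0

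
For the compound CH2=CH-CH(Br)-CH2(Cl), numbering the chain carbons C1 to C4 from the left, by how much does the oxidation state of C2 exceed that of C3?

-1

C2: 3C, 1H → 0 − 1 = -1
C3: 2C, 1H, 1Br → 0 − 1 + 1 = 0
Difference: -1 − (0) = -1.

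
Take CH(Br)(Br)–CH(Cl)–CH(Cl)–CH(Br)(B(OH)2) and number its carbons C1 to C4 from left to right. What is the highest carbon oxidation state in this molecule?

+1

Tallying each carbon's bonds:
C1: 1C, 1H, 2Br → 0 − 1 + 2 = +1
C2: 2C, 1H, 1Cl → 0 − 1 + 1 = 0
C3: 2C, 1H, 1Cl → 0 − 1 + 1 = 0
C4: 1C, 1H, 1Br, 1B → 0 − 1 + 1 − 1 = -1
The highest value is +1.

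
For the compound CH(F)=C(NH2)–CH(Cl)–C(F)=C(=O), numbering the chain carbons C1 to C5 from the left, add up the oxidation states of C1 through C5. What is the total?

Count +1 for every bond to an atom more electronegative than carbon and −1 for every bond to one less electronegative; C–C bonds are 0. Tallying each carbon:
C1: 2C, 1H, 1F → 0 − 1 + 1 = 0
C2: 3C, 1N → 0 + 1 = +1
C3: 2C, 1H, 1Cl → 0 − 1 + 1 = 0
C4: 3C, 1F → 0 + 1 = +1
C5: 2C, 2O → 0 + 2 = +2
Sum = 0 + 1 + 0 + 1 + 2 = +4.

+4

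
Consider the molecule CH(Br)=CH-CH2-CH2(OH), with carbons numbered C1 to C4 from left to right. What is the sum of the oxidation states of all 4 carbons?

-4

Tallying each carbon's bonds:
C1: 2C, 1H, 1Br → 0 − 1 + 1 = 0
C2: 3C, 1H → 0 − 1 = -1
C3: 2C, 2H → 0 − 2 = -2
C4: 1C, 2H, 1O → 0 − 2 + 1 = -1
Sum = 0 − 1 − 2 − 1 = -4.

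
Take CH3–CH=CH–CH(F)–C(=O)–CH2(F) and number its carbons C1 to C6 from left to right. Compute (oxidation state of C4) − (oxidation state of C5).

C4: 2C, 1H, 1F → 0 − 1 + 1 = 0
C5: 2C, 2O → 0 + 2 = +2
Difference: 0 − (+2) = -2.

-2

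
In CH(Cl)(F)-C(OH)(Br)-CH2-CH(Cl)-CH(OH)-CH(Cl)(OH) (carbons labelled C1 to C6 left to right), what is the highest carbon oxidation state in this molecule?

Bonds to more-electronegative neighbours contribute +1 each, bonds to H or metals contribute −1 each, and C–C bonds contribute 0. Tallying each carbon:
C1: 1C, 1H, 1F, 1Cl → 0 − 1 + 1 + 1 = +1
C2: 2C, 1O, 1Br → 0 + 1 + 1 = +2
C3: 2C, 2H → 0 − 2 = -2
C4: 2C, 1H, 1Cl → 0 − 1 + 1 = 0
C5: 2C, 1H, 1O → 0 − 1 + 1 = 0
C6: 1C, 1H, 1O, 1Cl → 0 − 1 + 1 + 1 = +1
The highest value is +2.

+2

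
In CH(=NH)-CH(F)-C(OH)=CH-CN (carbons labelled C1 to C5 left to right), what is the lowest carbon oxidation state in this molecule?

-1

Count +1 for every bond to an atom more electronegative than carbon and −1 for every bond to one less electronegative; C–C bonds are 0. Tallying each carbon:
C1: 1C, 1H, 2N → 0 − 1 + 2 = +1
C2: 2C, 1H, 1F → 0 − 1 + 1 = 0
C3: 3C, 1O → 0 + 1 = +1
C4: 3C, 1H → 0 − 1 = -1
C5: 1C, 3N → 0 + 3 = +3
The lowest value is -1.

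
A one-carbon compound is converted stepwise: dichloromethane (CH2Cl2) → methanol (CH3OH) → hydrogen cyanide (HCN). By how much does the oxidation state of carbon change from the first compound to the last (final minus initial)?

+2

Carbon oxidation states along the series — dichloromethane: 0, methanol: -2, hydrogen cyanide: +2.
Net change = +2 − (0) = +2.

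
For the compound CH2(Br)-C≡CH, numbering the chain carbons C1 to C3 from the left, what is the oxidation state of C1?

-1

C1 has one bond to C (0), one bond to H (-1), one bond to H (-1), one bond to Br (+1).
Oxidation state = 0 − 1 − 1 + 1 = -1.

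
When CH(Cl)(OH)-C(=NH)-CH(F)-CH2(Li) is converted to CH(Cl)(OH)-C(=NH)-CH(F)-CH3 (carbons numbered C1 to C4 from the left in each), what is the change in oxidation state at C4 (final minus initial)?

Before: C4 has 1 bond to C, 2 bonds to H, 1 bond to Li → oxidation state -3.
After: C4 has 1 bond to C, 3 bonds to H → oxidation state -3.
Δ = -3 − (-3) = 0, so no net redox change at C4.

0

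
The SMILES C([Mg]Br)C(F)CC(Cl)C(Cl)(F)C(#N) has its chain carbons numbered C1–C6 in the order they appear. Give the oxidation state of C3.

Assign +1 per bond to O/N/halogen, −1 per bond to H or an electropositive element, and 0 per bond to carbon.
C3 has one bond to C (0), one bond to C (0), one bond to H (-1), one bond to H (-1).
Oxidation state = 0 + 0 − 1 − 1 = -2.

-2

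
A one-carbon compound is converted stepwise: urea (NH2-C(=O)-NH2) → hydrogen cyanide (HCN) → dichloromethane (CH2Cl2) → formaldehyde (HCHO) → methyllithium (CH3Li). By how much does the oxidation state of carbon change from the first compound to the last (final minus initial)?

-8

Carbon oxidation states along the series — urea: +4, hydrogen cyanide: +2, dichloromethane: 0, formaldehyde: 0, methyllithium: -4.
Net change = -4 − (+4) = -8.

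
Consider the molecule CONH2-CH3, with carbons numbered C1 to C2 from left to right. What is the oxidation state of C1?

+3

Assign +1 per bond to O/N/halogen, −1 per bond to H or an electropositive element, and 0 per bond to carbon.
C1 has one bond to C (0), one bond to N (+1), a double bond to O (2×+1 = +2).
Oxidation state = 0 + 1 + 2 = +3.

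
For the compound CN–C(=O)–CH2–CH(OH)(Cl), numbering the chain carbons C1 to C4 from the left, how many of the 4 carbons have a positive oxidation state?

3

Assign +1 per bond to O/N/halogen, −1 per bond to H or an electropositive element, and 0 per bond to carbon. Tallying each carbon:
C1: 1C, 3N → 0 + 3 = +3
C2: 2C, 2O → 0 + 2 = +2
C3: 2C, 2H → 0 − 2 = -2
C4: 1C, 1H, 1O, 1Cl → 0 − 1 + 1 + 1 = +1
3 carbons (C1, C2, C4) meet the condition.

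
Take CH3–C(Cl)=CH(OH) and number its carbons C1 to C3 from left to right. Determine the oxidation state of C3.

0

C3 has a double bond to C (2×0 = 0), one bond to O (+1), one bond to H (-1).
Oxidation state = 0 + 1 − 1 = 0.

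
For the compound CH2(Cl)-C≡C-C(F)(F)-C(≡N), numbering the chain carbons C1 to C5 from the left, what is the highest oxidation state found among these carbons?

Bonds to more-electronegative neighbours contribute +1 each, bonds to H or metals contribute −1 each, and C–C bonds contribute 0. Tallying each carbon:
C1: 1C, 2H, 1Cl → 0 − 2 + 1 = -1
C2: 4C → 0 = 0
C3: 4C → 0 = 0
C4: 2C, 2F → 0 + 2 = +2
C5: 1C, 3N → 0 + 3 = +3
The highest value is +3.

+3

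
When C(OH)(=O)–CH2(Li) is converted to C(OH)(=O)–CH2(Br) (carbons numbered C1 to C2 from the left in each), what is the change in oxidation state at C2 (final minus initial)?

+2

Before: C2 has 1 bond to C, 2 bonds to H, 1 bond to Li → oxidation state -3.
After: C2 has 1 bond to C, 2 bonds to H, 1 bond to Br → oxidation state -1.
Δ = -1 − (-3) = +2, so this is an oxidation at C2.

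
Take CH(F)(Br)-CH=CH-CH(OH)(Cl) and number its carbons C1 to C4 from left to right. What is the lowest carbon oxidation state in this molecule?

-1

Tallying each carbon's bonds:
C1: 1C, 1H, 1F, 1Br → 0 − 1 + 1 + 1 = +1
C2: 3C, 1H → 0 − 1 = -1
C3: 3C, 1H → 0 − 1 = -1
C4: 1C, 1H, 1O, 1Cl → 0 − 1 + 1 + 1 = +1
The lowest value is -1.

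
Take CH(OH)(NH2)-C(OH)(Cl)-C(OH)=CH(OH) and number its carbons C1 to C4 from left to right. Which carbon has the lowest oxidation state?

C4

Tallying each carbon's bonds:
C1: 1C, 1H, 1O, 1N → 0 − 1 + 1 + 1 = +1
C2: 2C, 1O, 1Cl → 0 + 1 + 1 = +2
C3: 3C, 1O → 0 + 1 = +1
C4: 2C, 1H, 1O → 0 − 1 + 1 = 0
The most reduced carbon is C4 at 0.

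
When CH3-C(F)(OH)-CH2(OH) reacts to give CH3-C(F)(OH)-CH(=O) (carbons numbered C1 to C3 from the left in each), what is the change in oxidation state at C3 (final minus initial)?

Before: C3 has 1 bond to C, 2 bonds to H, 1 bond to O → oxidation state -1.
After: C3 has 1 bond to C, 1 bond to H, 2 bonds to O → oxidation state +1.
Δ = +1 − (-1) = +2, so this is an oxidation at C3.

+2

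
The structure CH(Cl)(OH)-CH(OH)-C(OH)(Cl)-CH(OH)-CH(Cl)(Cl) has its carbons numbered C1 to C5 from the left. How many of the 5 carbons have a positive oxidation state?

Tallying each carbon's bonds:
C1: 1C, 1H, 1O, 1Cl → 0 − 1 + 1 + 1 = +1
C2: 2C, 1H, 1O → 0 − 1 + 1 = 0
C3: 2C, 1O, 1Cl → 0 + 1 + 1 = +2
C4: 2C, 1H, 1O → 0 − 1 + 1 = 0
C5: 1C, 1H, 2Cl → 0 − 1 + 2 = +1
3 carbons (C1, C3, C5) meet the condition.

3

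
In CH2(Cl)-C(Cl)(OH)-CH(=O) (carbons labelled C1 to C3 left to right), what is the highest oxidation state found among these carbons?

+2

Bonds to more-electronegative neighbours contribute +1 each, bonds to H or metals contribute −1 each, and C–C bonds contribute 0. Tallying each carbon:
C1: 1C, 2H, 1Cl → 0 − 2 + 1 = -1
C2: 2C, 1O, 1Cl → 0 + 1 + 1 = +2
C3: 1C, 1H, 2O → 0 − 1 + 2 = +1
The highest value is +2.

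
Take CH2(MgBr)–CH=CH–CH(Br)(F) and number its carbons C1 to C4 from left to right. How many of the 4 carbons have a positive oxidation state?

Tallying each carbon's bonds:
C1: 1C, 2H, 1Mg → 0 − 2 − 1 = -3
C2: 3C, 1H → 0 − 1 = -1
C3: 3C, 1H → 0 − 1 = -1
C4: 1C, 1H, 1F, 1Br → 0 − 1 + 1 + 1 = +1
1 carbon (C4) meets the condition.

1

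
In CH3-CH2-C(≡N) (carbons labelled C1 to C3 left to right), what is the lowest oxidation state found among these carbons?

Assign +1 per bond to O/N/halogen, −1 per bond to H or an electropositive element, and 0 per bond to carbon. Tallying each carbon:
C1: 1C, 3H → 0 − 3 = -3
C2: 2C, 2H → 0 − 2 = -2
C3: 1C, 3N → 0 + 3 = +3
The lowest value is -3.

-3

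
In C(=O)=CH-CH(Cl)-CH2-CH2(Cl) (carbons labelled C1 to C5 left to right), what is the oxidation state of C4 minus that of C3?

C4: 2C, 2H → 0 − 2 = -2
C3: 2C, 1H, 1Cl → 0 − 1 + 1 = 0
Difference: -2 − (0) = -2.

-2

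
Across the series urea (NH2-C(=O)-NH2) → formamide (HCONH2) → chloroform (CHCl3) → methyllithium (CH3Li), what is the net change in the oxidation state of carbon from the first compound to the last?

Carbon oxidation states along the series — urea: +4, formamide: +2, chloroform: +2, methyllithium: -4.
Net change = -4 − (+4) = -8.

-8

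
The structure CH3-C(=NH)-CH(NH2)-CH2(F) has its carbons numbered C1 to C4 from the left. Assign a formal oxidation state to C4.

-1

Count +1 for every bond to an atom more electronegative than carbon and −1 for every bond to one less electronegative; C–C bonds are 0.
C4 has one bond to C (0), one bond to H (-1), one bond to F (+1), one bond to H (-1).
Oxidation state = 0 − 1 + 1 − 1 = -1.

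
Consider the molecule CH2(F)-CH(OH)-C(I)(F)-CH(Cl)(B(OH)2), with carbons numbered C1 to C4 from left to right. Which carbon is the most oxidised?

Tallying each carbon's bonds:
C1: 1C, 2H, 1F → 0 − 2 + 1 = -1
C2: 2C, 1H, 1O → 0 − 1 + 1 = 0
C3: 2C, 1F, 1I → 0 + 1 + 1 = +2
C4: 1C, 1H, 1Cl, 1B → 0 − 1 + 1 − 1 = -1
The most oxidised carbon is C3 at +2.

C3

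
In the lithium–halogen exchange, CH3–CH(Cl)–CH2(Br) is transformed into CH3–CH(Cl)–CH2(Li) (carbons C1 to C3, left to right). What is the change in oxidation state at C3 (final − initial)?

Before: C3 has 1 bond to C, 2 bonds to H, 1 bond to Br → oxidation state -1.
After: C3 has 1 bond to C, 2 bonds to H, 1 bond to Li → oxidation state -3.
Δ = -3 − (-1) = -2, so this is a reduction at C3.

-2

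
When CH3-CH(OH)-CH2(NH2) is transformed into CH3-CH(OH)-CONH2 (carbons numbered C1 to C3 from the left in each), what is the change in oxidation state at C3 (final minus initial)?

Before: C3 has 1 bond to C, 2 bonds to H, 1 bond to N → oxidation state -1.
After: C3 has 1 bond to C, 2 bonds to O, 1 bond to N → oxidation state +3.
Δ = +3 − (-1) = +4, so this is an oxidation at C3.

+4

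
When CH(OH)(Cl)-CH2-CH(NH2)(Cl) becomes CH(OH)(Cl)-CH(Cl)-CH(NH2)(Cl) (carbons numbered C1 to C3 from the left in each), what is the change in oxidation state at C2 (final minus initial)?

Before: C2 has 2 bonds to C, 2 bonds to H → oxidation state -2.
After: C2 has 2 bonds to C, 1 bond to H, 1 bond to Cl → oxidation state 0.
Δ = 0 − (-2) = +2, so this is an oxidation at C2.

+2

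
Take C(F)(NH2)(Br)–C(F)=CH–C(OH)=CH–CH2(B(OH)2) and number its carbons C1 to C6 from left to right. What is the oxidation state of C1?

+3

C1 has one bond to C (0), one bond to F (+1), one bond to N (+1), one bond to Br (+1).
Oxidation state = 0 + 1 + 1 + 1 = +3.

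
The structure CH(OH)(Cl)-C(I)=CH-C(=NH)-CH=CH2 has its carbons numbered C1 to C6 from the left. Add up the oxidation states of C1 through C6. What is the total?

Bonds to more-electronegative neighbours contribute +1 each, bonds to H or metals contribute −1 each, and C–C bonds contribute 0. Tallying each carbon:
C1: 1C, 1H, 1O, 1Cl → 0 − 1 + 1 + 1 = +1
C2: 3C, 1I → 0 + 1 = +1
C3: 3C, 1H → 0 − 1 = -1
C4: 2C, 2N → 0 + 2 = +2
C5: 3C, 1H → 0 − 1 = -1
C6: 2C, 2H → 0 − 2 = -2
Sum = +1 + 1 − 1 + 2 − 1 − 2 = 0.

0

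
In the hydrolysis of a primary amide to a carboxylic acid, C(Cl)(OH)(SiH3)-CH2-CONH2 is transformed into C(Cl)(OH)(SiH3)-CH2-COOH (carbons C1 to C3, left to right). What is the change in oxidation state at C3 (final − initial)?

Before: C3 has 1 bond to C, 2 bonds to O, 1 bond to N → oxidation state +3.
After: C3 has 1 bond to C, 3 bonds to O → oxidation state +3.
Δ = +3 − (+3) = 0, so no net redox change at C3.

0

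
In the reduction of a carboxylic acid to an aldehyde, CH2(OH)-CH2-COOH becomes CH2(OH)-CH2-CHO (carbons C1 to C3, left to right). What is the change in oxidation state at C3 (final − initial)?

Before: C3 has 1 bond to C, 3 bonds to O → oxidation state +3.
After: C3 has 1 bond to C, 1 bond to H, 2 bonds to O → oxidation state +1.
Δ = +1 − (+3) = -2, so this is a reduction at C3.

-2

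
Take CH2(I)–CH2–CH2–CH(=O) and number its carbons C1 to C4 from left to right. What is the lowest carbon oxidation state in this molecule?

-2

Tallying each carbon's bonds:
C1: 1C, 2H, 1I → 0 − 2 + 1 = -1
C2: 2C, 2H → 0 − 2 = -2
C3: 2C, 2H → 0 − 2 = -2
C4: 1C, 1H, 2O → 0 − 1 + 2 = +1
The lowest value is -2.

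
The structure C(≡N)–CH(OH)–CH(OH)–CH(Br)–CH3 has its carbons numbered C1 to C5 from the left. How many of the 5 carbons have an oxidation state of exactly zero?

3

Tallying each carbon's bonds:
C1: 1C, 3N → 0 + 3 = +3
C2: 2C, 1H, 1O → 0 − 1 + 1 = 0
C3: 2C, 1H, 1O → 0 − 1 + 1 = 0
C4: 2C, 1H, 1Br → 0 − 1 + 1 = 0
C5: 1C, 3H → 0 − 3 = -3
3 carbons (C2, C3, C4) meet the condition.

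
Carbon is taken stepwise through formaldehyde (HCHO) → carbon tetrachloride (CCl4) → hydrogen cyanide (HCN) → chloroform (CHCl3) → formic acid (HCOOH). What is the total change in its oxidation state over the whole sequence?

+2

Carbon oxidation states along the series — formaldehyde: 0, carbon tetrachloride: +4, hydrogen cyanide: +2, chloroform: +2, formic acid: +2.
Net change = +2 − (0) = +2.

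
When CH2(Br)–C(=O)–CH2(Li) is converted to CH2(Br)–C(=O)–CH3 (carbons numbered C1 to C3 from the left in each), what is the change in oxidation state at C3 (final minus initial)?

Before: C3 has 1 bond to C, 2 bonds to H, 1 bond to Li → oxidation state -3.
After: C3 has 1 bond to C, 3 bonds to H → oxidation state -3.
Δ = -3 − (-3) = 0, so no net redox change at C3.

0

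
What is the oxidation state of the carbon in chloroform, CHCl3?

The carbon has one bond to H (-1), one bond to Cl (+1), one bond to Cl (+1), one bond to Cl (+1).
Oxidation state = -1 + 1 + 1 + 1 = +2.

+2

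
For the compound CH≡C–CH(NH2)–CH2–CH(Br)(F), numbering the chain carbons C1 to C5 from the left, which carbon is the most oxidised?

C5

Assign +1 per bond to O/N/halogen, −1 per bond to H or an electropositive element, and 0 per bond to carbon. Tallying each carbon:
C1: 3C, 1H → 0 − 1 = -1
C2: 4C → 0 = 0
C3: 2C, 1H, 1N → 0 − 1 + 1 = 0
C4: 2C, 2H → 0 − 2 = -2
C5: 1C, 1H, 1F, 1Br → 0 − 1 + 1 + 1 = +1
The most oxidised carbon is C5 at +1.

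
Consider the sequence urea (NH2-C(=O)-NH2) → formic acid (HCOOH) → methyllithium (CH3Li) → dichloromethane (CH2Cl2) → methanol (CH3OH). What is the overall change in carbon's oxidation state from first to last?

Carbon oxidation states along the series — urea: +4, formic acid: +2, methyllithium: -4, dichloromethane: 0, methanol: -2.
Net change = -2 − (+4) = -6.

-6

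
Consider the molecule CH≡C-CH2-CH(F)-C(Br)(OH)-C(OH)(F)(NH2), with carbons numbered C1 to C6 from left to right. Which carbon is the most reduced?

C3

Assign +1 per bond to O/N/halogen, −1 per bond to H or an electropositive element, and 0 per bond to carbon. Tallying each carbon:
C1: 3C, 1H → 0 − 1 = -1
C2: 4C → 0 = 0
C3: 2C, 2H → 0 − 2 = -2
C4: 2C, 1H, 1F → 0 − 1 + 1 = 0
C5: 2C, 1O, 1Br → 0 + 1 + 1 = +2
C6: 1C, 1O, 1N, 1F → 0 + 1 + 1 + 1 = +3
The most reduced carbon is C3 at -2.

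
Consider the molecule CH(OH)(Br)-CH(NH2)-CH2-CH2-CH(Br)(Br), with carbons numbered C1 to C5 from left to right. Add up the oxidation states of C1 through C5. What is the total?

Tallying each carbon's bonds:
C1: 1C, 1H, 1O, 1Br → 0 − 1 + 1 + 1 = +1
C2: 2C, 1H, 1N → 0 − 1 + 1 = 0
C3: 2C, 2H → 0 − 2 = -2
C4: 2C, 2H → 0 − 2 = -2
C5: 1C, 1H, 2Br → 0 − 1 + 2 = +1
Sum = +1 + 0 − 2 − 2 + 1 = -2.

-2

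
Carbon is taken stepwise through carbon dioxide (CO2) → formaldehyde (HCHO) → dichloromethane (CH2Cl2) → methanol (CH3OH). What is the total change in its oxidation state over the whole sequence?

-6

Carbon oxidation states along the series — carbon dioxide: +4, formaldehyde: 0, dichloromethane: 0, methanol: -2.
Net change = -2 − (+4) = -6.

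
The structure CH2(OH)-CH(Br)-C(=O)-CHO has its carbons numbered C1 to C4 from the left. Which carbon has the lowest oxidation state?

C1

Tallying each carbon's bonds:
C1: 1C, 2H, 1O → 0 − 2 + 1 = -1
C2: 2C, 1H, 1Br → 0 − 1 + 1 = 0
C3: 2C, 2O → 0 + 2 = +2
C4: 1C, 1H, 2O → 0 − 1 + 2 = +1
The most reduced carbon is C1 at -1.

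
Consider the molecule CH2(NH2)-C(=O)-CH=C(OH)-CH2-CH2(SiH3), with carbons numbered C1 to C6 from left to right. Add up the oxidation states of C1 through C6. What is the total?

-4

Assign +1 per bond to O/N/halogen, −1 per bond to H or an electropositive element, and 0 per bond to carbon. Tallying each carbon:
C1: 1C, 2H, 1N → 0 − 2 + 1 = -1
C2: 2C, 2O → 0 + 2 = +2
C3: 3C, 1H → 0 − 1 = -1
C4: 3C, 1O → 0 + 1 = +1
C5: 2C, 2H → 0 − 2 = -2
C6: 1C, 2H, 1Si → 0 − 2 − 1 = -3
Sum = -1 + 2 − 1 + 1 − 2 − 3 = -4.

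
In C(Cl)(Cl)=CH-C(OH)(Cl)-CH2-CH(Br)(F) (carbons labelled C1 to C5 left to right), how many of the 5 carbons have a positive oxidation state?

Each bond to a more electronegative atom (O, N, halogen) counts +1, each bond to a less electronegative atom (H, metal, B, Si) counts −1, and each C–C bond counts 0. Tallying each carbon:
C1: 2C, 2Cl → 0 + 2 = +2
C2: 3C, 1H → 0 − 1 = -1
C3: 2C, 1O, 1Cl → 0 + 1 + 1 = +2
C4: 2C, 2H → 0 − 2 = -2
C5: 1C, 1H, 1F, 1Br → 0 − 1 + 1 + 1 = +1
3 carbons (C1, C3, C5) meet the condition.

3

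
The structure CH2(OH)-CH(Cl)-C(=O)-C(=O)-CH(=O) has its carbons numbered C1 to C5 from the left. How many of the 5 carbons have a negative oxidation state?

1

Tallying each carbon's bonds:
C1: 1C, 2H, 1O → 0 − 2 + 1 = -1
C2: 2C, 1H, 1Cl → 0 − 1 + 1 = 0
C3: 2C, 2O → 0 + 2 = +2
C4: 2C, 2O → 0 + 2 = +2
C5: 1C, 1H, 2O → 0 − 1 + 2 = +1
1 carbon (C1) meets the condition.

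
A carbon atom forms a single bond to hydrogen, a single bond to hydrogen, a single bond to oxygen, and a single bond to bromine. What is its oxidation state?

The carbon has one bond to H (-1), one bond to O (+1), one bond to Br (+1), one bond to H (-1).
Oxidation state = -1 + 1 + 1 − 1 = 0.

0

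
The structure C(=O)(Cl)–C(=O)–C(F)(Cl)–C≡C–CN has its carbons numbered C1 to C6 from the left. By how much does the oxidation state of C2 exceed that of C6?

-1

C2: 2C, 2O → 0 + 2 = +2
C6: 1C, 3N → 0 + 3 = +3
Difference: +2 − (+3) = -1.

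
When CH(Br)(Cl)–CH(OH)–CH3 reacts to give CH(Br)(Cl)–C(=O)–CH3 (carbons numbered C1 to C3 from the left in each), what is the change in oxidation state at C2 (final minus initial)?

+2

Before: C2 has 2 bonds to C, 1 bond to H, 1 bond to O → oxidation state 0.
After: C2 has 2 bonds to C, 2 bonds to O → oxidation state +2.
Δ = +2 − (0) = +2, so this is an oxidation at C2.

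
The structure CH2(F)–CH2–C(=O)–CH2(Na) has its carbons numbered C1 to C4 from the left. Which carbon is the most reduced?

C4

Count +1 for every bond to an atom more electronegative than carbon and −1 for every bond to one less electronegative; C–C bonds are 0. Tallying each carbon:
C1: 1C, 2H, 1F → 0 − 2 + 1 = -1
C2: 2C, 2H → 0 − 2 = -2
C3: 2C, 2O → 0 + 2 = +2
C4: 1C, 2H, 1Na → 0 − 2 − 1 = -3
The most reduced carbon is C4 at -3.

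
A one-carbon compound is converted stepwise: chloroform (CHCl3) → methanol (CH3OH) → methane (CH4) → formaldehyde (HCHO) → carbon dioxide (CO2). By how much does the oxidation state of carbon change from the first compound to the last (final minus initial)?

+2

Carbon oxidation states along the series — chloroform: +2, methanol: -2, methane: -4, formaldehyde: 0, carbon dioxide: +4.
Net change = +4 − (+2) = +2.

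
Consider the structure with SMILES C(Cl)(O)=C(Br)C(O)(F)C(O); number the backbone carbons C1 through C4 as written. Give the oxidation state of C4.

C4 has one bond to C (0), one bond to H (-1), one bond to H (-1), one bond to O (+1).
Oxidation state = 0 − 1 − 1 + 1 = -1.

-1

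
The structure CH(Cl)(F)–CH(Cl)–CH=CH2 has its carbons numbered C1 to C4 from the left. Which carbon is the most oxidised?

Bonds to more-electronegative neighbours contribute +1 each, bonds to H or metals contribute −1 each, and C–C bonds contribute 0. Tallying each carbon:
C1: 1C, 1H, 1F, 1Cl → 0 − 1 + 1 + 1 = +1
C2: 2C, 1H, 1Cl → 0 − 1 + 1 = 0
C3: 3C, 1H → 0 − 1 = -1
C4: 2C, 2H → 0 − 2 = -2
The most oxidised carbon is C1 at +1.

C1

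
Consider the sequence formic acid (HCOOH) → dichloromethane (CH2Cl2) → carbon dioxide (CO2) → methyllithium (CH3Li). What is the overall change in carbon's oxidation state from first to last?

-6

Carbon oxidation states along the series — formic acid: +2, dichloromethane: 0, carbon dioxide: +4, methyllithium: -4.
Net change = -4 − (+2) = -6.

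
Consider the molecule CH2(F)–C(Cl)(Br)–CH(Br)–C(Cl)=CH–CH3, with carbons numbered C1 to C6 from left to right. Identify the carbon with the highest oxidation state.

C2

Tallying each carbon's bonds:
C1: 1C, 2H, 1F → 0 − 2 + 1 = -1
C2: 2C, 1Cl, 1Br → 0 + 1 + 1 = +2
C3: 2C, 1H, 1Br → 0 − 1 + 1 = 0
C4: 3C, 1Cl → 0 + 1 = +1
C5: 3C, 1H → 0 − 1 = -1
C6: 1C, 3H → 0 − 3 = -3
The most oxidised carbon is C2 at +2.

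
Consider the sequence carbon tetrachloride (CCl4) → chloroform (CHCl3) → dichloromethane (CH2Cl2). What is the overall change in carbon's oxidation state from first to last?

Carbon oxidation states along the series — carbon tetrachloride: +4, chloroform: +2, dichloromethane: 0.
Net change = 0 − (+4) = -4.

-4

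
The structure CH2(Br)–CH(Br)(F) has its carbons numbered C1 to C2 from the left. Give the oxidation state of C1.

-1

C1 has one bond to C (0), one bond to Br (+1), one bond to H (-1), one bond to H (-1).
Oxidation state = 0 + 1 − 1 − 1 = -1.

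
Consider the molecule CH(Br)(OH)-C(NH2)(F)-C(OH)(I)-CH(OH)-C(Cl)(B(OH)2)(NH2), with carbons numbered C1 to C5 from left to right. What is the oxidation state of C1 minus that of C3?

C1: 1C, 1H, 1O, 1Br → 0 − 1 + 1 + 1 = +1
C3: 2C, 1O, 1I → 0 + 1 + 1 = +2
Difference: +1 − (+2) = -1.

-1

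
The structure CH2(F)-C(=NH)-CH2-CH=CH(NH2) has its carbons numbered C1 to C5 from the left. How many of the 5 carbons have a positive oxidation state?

Tallying each carbon's bonds:
C1: 1C, 2H, 1F → 0 − 2 + 1 = -1
C2: 2C, 2N → 0 + 2 = +2
C3: 2C, 2H → 0 − 2 = -2
C4: 3C, 1H → 0 − 1 = -1
C5: 2C, 1H, 1N → 0 − 1 + 1 = 0
1 carbon (C2) meets the condition.

1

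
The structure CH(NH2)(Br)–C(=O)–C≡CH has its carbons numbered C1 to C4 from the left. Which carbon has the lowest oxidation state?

C4

Tallying each carbon's bonds:
C1: 1C, 1H, 1N, 1Br → 0 − 1 + 1 + 1 = +1
C2: 2C, 2O → 0 + 2 = +2
C3: 4C → 0 = 0
C4: 3C, 1H → 0 − 1 = -1
The most reduced carbon is C4 at -1.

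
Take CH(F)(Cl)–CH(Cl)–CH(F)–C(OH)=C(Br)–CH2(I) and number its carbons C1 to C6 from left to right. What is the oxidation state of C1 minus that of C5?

C1: 1C, 1H, 1F, 1Cl → 0 − 1 + 1 + 1 = +1
C5: 3C, 1Br → 0 + 1 = +1
Difference: +1 − (+1) = 0.

0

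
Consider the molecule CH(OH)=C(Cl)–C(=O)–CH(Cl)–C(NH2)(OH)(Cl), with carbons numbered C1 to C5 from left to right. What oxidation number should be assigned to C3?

Bonds to more-electronegative neighbours contribute +1 each, bonds to H or metals contribute −1 each, and C–C bonds contribute 0.
C3 has one bond to C (0), one bond to C (0), a double bond to O (2×+1 = +2).
Oxidation state = 0 + 0 + 2 = +2.

+2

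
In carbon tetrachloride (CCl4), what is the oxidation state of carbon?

Assign +1 per bond to O/N/halogen, −1 per bond to H or an electropositive element, and 0 per bond to carbon.
The carbon has one bond to Cl (+1), one bond to Cl (+1), one bond to Cl (+1), one bond to Cl (+1).
Oxidation state = +1 + 1 + 1 + 1 = +4.

+4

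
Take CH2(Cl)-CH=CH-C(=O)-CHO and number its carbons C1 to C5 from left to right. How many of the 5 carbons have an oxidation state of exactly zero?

Tallying each carbon's bonds:
C1: 1C, 2H, 1Cl → 0 − 2 + 1 = -1
C2: 3C, 1H → 0 − 1 = -1
C3: 3C, 1H → 0 − 1 = -1
C4: 2C, 2O → 0 + 2 = +2
C5: 1C, 1H, 2O → 0 − 1 + 2 = +1
0 carbons meet the condition.

0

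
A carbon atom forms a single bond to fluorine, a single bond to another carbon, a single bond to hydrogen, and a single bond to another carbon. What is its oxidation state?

Bonds to more-electronegative neighbours contribute +1 each, bonds to H or metals contribute −1 each, and C–C bonds contribute 0.
The carbon has one bond to C (0), one bond to C (0), one bond to H (-1), one bond to F (+1).
Oxidation state = 0 + 0 − 1 + 1 = 0.

0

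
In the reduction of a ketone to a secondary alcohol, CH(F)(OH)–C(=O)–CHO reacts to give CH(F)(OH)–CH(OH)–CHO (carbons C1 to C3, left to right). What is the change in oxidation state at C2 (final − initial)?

-2

Before: C2 has 2 bonds to C, 2 bonds to O → oxidation state +2.
After: C2 has 2 bonds to C, 1 bond to H, 1 bond to O → oxidation state 0.
Δ = 0 − (+2) = -2, so this is a reduction at C2.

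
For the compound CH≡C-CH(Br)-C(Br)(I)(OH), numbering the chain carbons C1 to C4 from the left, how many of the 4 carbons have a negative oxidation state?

Assign +1 per bond to O/N/halogen, −1 per bond to H or an electropositive element, and 0 per bond to carbon. Tallying each carbon:
C1: 3C, 1H → 0 − 1 = -1
C2: 4C → 0 = 0
C3: 2C, 1H, 1Br → 0 − 1 + 1 = 0
C4: 1C, 1O, 1Br, 1I → 0 + 1 + 1 + 1 = +3
1 carbon (C1) meets the condition.

1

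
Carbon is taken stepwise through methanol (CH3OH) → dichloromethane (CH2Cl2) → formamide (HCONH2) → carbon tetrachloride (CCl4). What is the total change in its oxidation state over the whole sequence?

Carbon oxidation states along the series — methanol: -2, dichloromethane: 0, formamide: +2, carbon tetrachloride: +4.
Net change = +4 − (-2) = +6.

+6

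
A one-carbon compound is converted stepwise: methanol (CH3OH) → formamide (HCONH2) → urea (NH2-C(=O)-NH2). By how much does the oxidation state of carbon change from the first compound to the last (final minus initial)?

+6

Carbon oxidation states along the series — methanol: -2, formamide: +2, urea: +4.
Net change = +4 − (-2) = +6.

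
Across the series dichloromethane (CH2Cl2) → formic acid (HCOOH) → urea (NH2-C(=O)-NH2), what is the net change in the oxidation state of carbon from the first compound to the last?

+4

Carbon oxidation states along the series — dichloromethane: 0, formic acid: +2, urea: +4.
Net change = +4 − (0) = +4.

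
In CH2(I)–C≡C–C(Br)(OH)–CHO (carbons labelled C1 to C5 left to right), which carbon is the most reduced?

C1

Tallying each carbon's bonds:
C1: 1C, 2H, 1I → 0 − 2 + 1 = -1
C2: 4C → 0 = 0
C3: 4C → 0 = 0
C4: 2C, 1O, 1Br → 0 + 1 + 1 = +2
C5: 1C, 1H, 2O → 0 − 1 + 2 = +1
The most reduced carbon is C1 at -1.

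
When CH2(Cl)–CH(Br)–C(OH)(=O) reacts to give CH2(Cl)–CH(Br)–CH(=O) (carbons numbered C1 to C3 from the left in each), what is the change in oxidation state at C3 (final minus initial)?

-2

Before: C3 has 1 bond to C, 3 bonds to O → oxidation state +3.
After: C3 has 1 bond to C, 1 bond to H, 2 bonds to O → oxidation state +1.
Δ = +1 − (+3) = -2, so this is a reduction at C3.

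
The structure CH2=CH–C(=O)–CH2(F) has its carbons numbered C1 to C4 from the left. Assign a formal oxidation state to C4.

Bonds to more-electronegative neighbours contribute +1 each, bonds to H or metals contribute −1 each, and C–C bonds contribute 0.
C4 has one bond to C (0), one bond to H (-1), one bond to F (+1), one bond to H (-1).
Oxidation state = 0 − 1 + 1 − 1 = -1.

-1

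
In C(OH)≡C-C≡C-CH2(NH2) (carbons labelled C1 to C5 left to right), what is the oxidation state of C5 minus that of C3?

-1

C5: 1C, 2H, 1N → 0 − 2 + 1 = -1
C3: 4C → 0 = 0
Difference: -1 − (0) = -1.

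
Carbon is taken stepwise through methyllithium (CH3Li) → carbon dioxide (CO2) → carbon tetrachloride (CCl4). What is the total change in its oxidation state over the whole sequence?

+8

Carbon oxidation states along the series — methyllithium: -4, carbon dioxide: +4, carbon tetrachloride: +4.
Net change = +4 − (-4) = +8.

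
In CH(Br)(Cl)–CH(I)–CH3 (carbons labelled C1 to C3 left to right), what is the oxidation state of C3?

Count +1 for every bond to an atom more electronegative than carbon and −1 for every bond to one less electronegative; C–C bonds are 0.
C3 has one bond to C (0), one bond to H (-1), one bond to H (-1), one bond to H (-1).
Oxidation state = 0 − 1 − 1 − 1 = -3.

-3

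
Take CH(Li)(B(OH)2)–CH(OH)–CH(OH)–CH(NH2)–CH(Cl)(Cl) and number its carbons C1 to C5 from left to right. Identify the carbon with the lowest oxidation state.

C1

Count +1 for every bond to an atom more electronegative than carbon and −1 for every bond to one less electronegative; C–C bonds are 0. Tallying each carbon:
C1: 1C, 1H, 1Li, 1B → 0 − 1 − 1 − 1 = -3
C2: 2C, 1H, 1O → 0 − 1 + 1 = 0
C3: 2C, 1H, 1O → 0 − 1 + 1 = 0
C4: 2C, 1H, 1N → 0 − 1 + 1 = 0
C5: 1C, 1H, 2Cl → 0 − 1 + 2 = +1
The most reduced carbon is C1 at -3.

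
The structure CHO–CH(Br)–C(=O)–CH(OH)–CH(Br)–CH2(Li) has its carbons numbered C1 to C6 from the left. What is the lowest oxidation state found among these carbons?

-3

Tallying each carbon's bonds:
C1: 1C, 1H, 2O → 0 − 1 + 2 = +1
C2: 2C, 1H, 1Br → 0 − 1 + 1 = 0
C3: 2C, 2O → 0 + 2 = +2
C4: 2C, 1H, 1O → 0 − 1 + 1 = 0
C5: 2C, 1H, 1Br → 0 − 1 + 1 = 0
C6: 1C, 2H, 1Li → 0 − 2 − 1 = -3
The lowest value is -3.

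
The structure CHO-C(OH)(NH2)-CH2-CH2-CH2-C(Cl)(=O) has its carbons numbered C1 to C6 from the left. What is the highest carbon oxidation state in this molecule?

Tallying each carbon's bonds:
C1: 1C, 1H, 2O → 0 − 1 + 2 = +1
C2: 2C, 1O, 1N → 0 + 1 + 1 = +2
C3: 2C, 2H → 0 − 2 = -2
C4: 2C, 2H → 0 − 2 = -2
C5: 2C, 2H → 0 − 2 = -2
C6: 1C, 2O, 1Cl → 0 + 2 + 1 = +3
The highest value is +3.

+3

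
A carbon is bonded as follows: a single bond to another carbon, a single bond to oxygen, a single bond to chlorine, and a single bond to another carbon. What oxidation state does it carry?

Each bond to a more electronegative atom (O, N, halogen) counts +1, each bond to a less electronegative atom (H, metal, B, Si) counts −1, and each C–C bond counts 0.
The carbon has one bond to C (0), one bond to C (0), one bond to O (+1), one bond to Cl (+1).
Oxidation state = 0 + 0 + 1 + 1 = +2.

+2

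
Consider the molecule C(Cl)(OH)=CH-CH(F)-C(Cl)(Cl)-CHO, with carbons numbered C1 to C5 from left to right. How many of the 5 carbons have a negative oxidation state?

Count +1 for every bond to an atom more electronegative than carbon and −1 for every bond to one less electronegative; C–C bonds are 0. Tallying each carbon:
C1: 2C, 1O, 1Cl → 0 + 1 + 1 = +2
C2: 3C, 1H → 0 − 1 = -1
C3: 2C, 1H, 1F → 0 − 1 + 1 = 0
C4: 2C, 2Cl → 0 + 2 = +2
C5: 1C, 1H, 2O → 0 − 1 + 2 = +1
1 carbon (C2) meets the condition.

1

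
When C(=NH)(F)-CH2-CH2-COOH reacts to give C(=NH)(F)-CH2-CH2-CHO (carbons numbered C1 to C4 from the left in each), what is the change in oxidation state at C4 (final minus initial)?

-2

Before: C4 has 1 bond to C, 3 bonds to O → oxidation state +3.
After: C4 has 1 bond to C, 1 bond to H, 2 bonds to O → oxidation state +1.
Δ = +1 − (+3) = -2, so this is a reduction at C4.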